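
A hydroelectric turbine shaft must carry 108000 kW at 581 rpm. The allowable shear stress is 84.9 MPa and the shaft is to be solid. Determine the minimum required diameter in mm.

ω = 2π·581/60 = 60.84 rad/s, so T = P/ω = 108000×10³ / 60.84 = 1.775e6 N·m.
For a solid shaft τ_max = 16T/(πd³), so d = (16T/(π τ_allow))^(1/3) = (16·1.775e6/(π·8.49×10^7))^(1/3) = 0.4740 m.

474 mm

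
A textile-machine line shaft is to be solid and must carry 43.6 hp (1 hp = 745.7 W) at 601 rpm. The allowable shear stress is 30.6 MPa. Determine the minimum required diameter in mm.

44.1 mm

ω = 2π·601/60 = 62.94 rad/s, so T = P/ω = 43.6×745.7 / 62.94 = 516.6 N·m.
For a solid shaft τ_max = 16T/(πd³), so d = (16T/(π τ_allow))^(1/3) = (16·516.6/(π·3.06×10^7))^(1/3) = 0.04414 m.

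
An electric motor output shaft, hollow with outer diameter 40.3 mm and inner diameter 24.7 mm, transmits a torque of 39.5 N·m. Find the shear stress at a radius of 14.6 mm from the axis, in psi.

376 psi

J = π(d_o⁴ − d_i⁴)/32 = π(0.0403⁴ − 0.0247⁴)/32 = 2.224×10^-7 m⁴.
Shear stress varies linearly with radius: τ = T·r/J = 39.50 × 0.0146 / 2.224×10^-7 = 2.593×10^6 Pa.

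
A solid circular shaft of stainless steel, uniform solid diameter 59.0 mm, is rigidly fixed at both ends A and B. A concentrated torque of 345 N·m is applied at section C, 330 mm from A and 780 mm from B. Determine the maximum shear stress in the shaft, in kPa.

With uniform GJ and both ends fixed, compatibility θ_AC = θ_CB gives T_A·a = T_B·b, together with T_A + T_B = T₀.
T_A = T₀·b/(a+b) = 345.0·780/1110 = 242.4 N·m; T_B = 102.6 N·m.
τ in each portion: τ_AC = 6.01×10^6 Pa, τ_CB = 2.54×10^6 Pa; maximum is in AC.
τ_max = T_AC·r/J = 242.4·0.0295/1.19×10^-6 = 6.012×10^6 Pa.

6010 kPa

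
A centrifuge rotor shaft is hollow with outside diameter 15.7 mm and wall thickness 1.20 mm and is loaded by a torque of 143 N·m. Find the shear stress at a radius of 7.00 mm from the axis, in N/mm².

J = π(d_o⁴ − d_i⁴)/32 = π(0.0157⁴ − 0.0133⁴)/32 = 2.893×10^-9 m⁴.
Shear stress varies linearly with radius: τ = T·r/J = 143.0 × 0.00700 / 2.893×10^-9 = 3.460×10^8 Pa.

346 N/mm²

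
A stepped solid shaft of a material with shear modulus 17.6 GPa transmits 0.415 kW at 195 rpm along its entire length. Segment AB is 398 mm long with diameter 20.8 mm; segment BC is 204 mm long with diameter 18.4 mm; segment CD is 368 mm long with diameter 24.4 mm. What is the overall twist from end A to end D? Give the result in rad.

ω = 2π·195/60 = 20.42 rad/s, so T = P/ω = 0.415×10³ / 20.42 = 20.32 N·m.
J_AB = π(0.0208)⁴/32 = 1.84×10^-8 m⁴; J_BC = π(0.0184)⁴/32 = 1.13×10^-8 m⁴; J_CD = π(0.0244)⁴/32 = 3.48×10^-8 m⁴.
θ = (T/G)·Σ L_i/J_i = (20.32/17.6×10⁹)·(0.398/1.84×10^-8 + 0.204/1.13×10^-8 + 0.368/3.48×10^-8) = 0.05815 rad.

0.0582 rad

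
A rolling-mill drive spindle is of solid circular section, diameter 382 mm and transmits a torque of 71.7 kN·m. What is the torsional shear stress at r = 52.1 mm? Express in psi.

J = πd⁴/32 = π(0.382)⁴/32 = 2.091×10^-3 m⁴.
Shear stress varies linearly with radius: τ = T·r/J = 71700 × 0.0521 / 2.091×10^-3 = 1.787×10^6 Pa.

259 psi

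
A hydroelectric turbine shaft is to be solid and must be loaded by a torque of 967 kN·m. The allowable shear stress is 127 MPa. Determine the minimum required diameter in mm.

For a solid shaft τ_max = 16T/(πd³), so d = (16T/(π τ_allow))^(1/3) = (16·967000/(π·1.27×10^8))^(1/3) = 0.3385 m.

338 mm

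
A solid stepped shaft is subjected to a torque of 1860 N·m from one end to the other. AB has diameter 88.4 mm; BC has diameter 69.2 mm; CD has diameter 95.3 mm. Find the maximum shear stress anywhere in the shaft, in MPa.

Under the same torque, τ_max = 16T/(πd³) is largest where d is smallest — segment BC (d = 69.2 mm).
τ_max = 16·1860/(π·(0.0692)³) = 2.859×10^7 Pa.

28.6 MPa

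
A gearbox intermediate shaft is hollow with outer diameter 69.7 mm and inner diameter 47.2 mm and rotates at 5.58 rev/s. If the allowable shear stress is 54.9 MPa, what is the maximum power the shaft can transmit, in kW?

J = π(d_o⁴ − d_i⁴)/32 = π(0.0697⁴ − 0.0472⁴)/32 = 1.830×10^-6 m⁴.
T_max = τ_allow·J/r = 5.49×10^7 × 1.830×10^-6 / 0.0348 = 2882 N·m.
ω = 2π·5.58 = 35.06 rad/s, so P_max = T_max·ω = 1.011×10^5 W.

101 kW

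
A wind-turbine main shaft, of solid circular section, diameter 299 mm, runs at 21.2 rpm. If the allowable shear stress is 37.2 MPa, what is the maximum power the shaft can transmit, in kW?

J = πd⁴/32 = π(0.299)⁴/32 = 7.847×10^-4 m⁴.
T_max = τ_allow·J/r = 3.72×10^7 × 7.847×10^-4 / 0.149 = 195200 N·m.
ω = 2π·21.2/60 = 2.220 rad/s, so P_max = T_max·ω = 4.335×10^5 W.

433 kW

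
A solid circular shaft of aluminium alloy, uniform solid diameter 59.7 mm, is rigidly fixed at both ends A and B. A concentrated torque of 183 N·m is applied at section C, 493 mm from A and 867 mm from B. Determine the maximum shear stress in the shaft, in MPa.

With uniform GJ and both ends fixed, compatibility θ_AC = θ_CB gives T_A·a = T_B·b, together with T_A + T_B = T₀.
T_A = T₀·b/(a+b) = 183.0·867/1360 = 116.7 N·m; T_B = 66.34 N·m.
τ in each portion: τ_AC = 2.79×10^6 Pa, τ_CB = 1.59×10^6 Pa; maximum is in AC.
τ_max = T_AC·r/J = 116.7·0.0299/1.25×10^-6 = 2.792×10^6 Pa.

2.79 MPa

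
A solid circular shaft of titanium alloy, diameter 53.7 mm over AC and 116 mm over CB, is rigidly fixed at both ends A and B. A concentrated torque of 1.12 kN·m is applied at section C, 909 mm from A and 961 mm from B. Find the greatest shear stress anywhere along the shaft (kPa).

3490 kPa

Compatibility: T_A·a/J_AC = T_B·b/J_CB with T_A + T_B = T₀.
J_AC = 8.16×10^-7 m⁴, J_CB = 1.78×10^-5 m⁴, so T_A = T₀·(J_AC/a)/((J_AC/a)+(J_CB/b)) = 51.86 N·m, T_B = 1068 N·m.
τ in each portion: τ_AC = 1.71×10^6 Pa, τ_CB = 3.49×10^6 Pa; maximum is in CB.
τ_max = T_CB·r/J = 1068·0.0580/1.78×10^-5 = 3.485×10^6 Pa.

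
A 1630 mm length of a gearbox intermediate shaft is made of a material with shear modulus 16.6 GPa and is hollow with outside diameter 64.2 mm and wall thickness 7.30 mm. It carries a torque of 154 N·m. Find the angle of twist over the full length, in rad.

J = π(d_o⁴ − d_i⁴)/32 = π(0.0642⁴ − 0.0496⁴)/32 = 1.074×10^-6 m⁴.
θ = T·L/(G·J) = 154.0 × 1.63 / (16.6×10⁹ × 1.074×10^-6) = 0.01409 rad.

0.0141 rad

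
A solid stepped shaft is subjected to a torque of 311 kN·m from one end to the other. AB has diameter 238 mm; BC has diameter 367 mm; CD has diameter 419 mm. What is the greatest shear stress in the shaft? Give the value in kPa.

117000 kPa

Under the same torque, τ_max = 16T/(πd³) is largest where d is smallest — segment AB (d = 238 mm).
τ_max = 16·311000/(π·(0.238)³) = 1.175×10^8 Pa.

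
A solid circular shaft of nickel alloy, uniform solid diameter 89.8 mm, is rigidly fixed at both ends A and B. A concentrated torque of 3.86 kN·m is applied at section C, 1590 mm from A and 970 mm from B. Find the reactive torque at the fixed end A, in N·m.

1460 N·m

With uniform GJ and both ends fixed, compatibility θ_AC = θ_CB gives T_A·a = T_B·b, together with T_A + T_B = T₀.
T_A = T₀·b/(a+b) = 3860·970/2560 = 1463 N·m; T_B = 2397 N·m.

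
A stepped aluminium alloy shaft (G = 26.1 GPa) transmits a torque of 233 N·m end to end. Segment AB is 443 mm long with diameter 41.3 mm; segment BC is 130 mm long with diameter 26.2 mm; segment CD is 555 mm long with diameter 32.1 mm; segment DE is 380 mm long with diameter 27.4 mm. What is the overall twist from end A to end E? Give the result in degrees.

J_AB = π(0.0413)⁴/32 = 2.86×10^-7 m⁴; J_BC = π(0.0262)⁴/32 = 4.63×10^-8 m⁴; J_CD = π(0.0321)⁴/32 = 1.04×10^-7 m⁴; J_DE = π(0.0274)⁴/32 = 5.53×10^-8 m⁴.
θ = (T/G)·Σ L_i/J_i = (233.0/26.1×10⁹)·(0.443/2.86×10^-7 + 0.130/4.63×10^-8 + 0.555/1.04×10^-7 + 0.380/5.53×10^-8) = 0.1478 rad.

8.47°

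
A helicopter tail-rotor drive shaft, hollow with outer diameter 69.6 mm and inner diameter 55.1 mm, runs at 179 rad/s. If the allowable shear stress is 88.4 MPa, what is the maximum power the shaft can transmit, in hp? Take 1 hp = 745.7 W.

J = π(d_o⁴ − d_i⁴)/32 = π(0.0696⁴ − 0.0551⁴)/32 = 1.399×10^-6 m⁴.
T_max = τ_allow·J/r = 8.84×10^7 × 1.399×10^-6 / 0.0348 = 3553 N·m.
ω = 179 rad/s, so P_max = T_max·ω = 6.361×10^5 W.

853 hp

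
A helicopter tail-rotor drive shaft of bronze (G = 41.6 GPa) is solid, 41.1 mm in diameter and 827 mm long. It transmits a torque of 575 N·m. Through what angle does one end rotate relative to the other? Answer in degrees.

2.34°

J = πd⁴/32 = π(0.0411)⁴/32 = 2.801×10^-7 m⁴.
θ = T·L/(G·J) = 575.0 × 0.827 / (41.6×10⁹ × 2.801×10^-7) = 0.04080 rad.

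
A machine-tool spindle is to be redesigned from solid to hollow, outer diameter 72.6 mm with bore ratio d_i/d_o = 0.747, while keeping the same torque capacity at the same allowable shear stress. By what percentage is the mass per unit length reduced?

43.3 %

Equal τ_max and T ⇒ the solid shaft needs d_s³ = d_o³(1−k⁴), so d_s = 72.6·(1−0.747⁴)^(1/3) = 64.11 mm.
Area ratio A_h/A_s = d_o²(1−k²)/d_s² = (1−k²)/(1−k⁴)^(2/3) = 0.5668.
Mass saving = 1 − 0.5668 = 43.3 %.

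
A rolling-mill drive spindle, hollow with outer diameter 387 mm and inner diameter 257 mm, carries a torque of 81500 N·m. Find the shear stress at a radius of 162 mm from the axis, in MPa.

7.44 MPa

J = π(d_o⁴ − d_i⁴)/32 = π(0.387⁴ − 0.257⁴)/32 = 1.774×10^-3 m⁴.
Shear stress varies linearly with radius: τ = T·r/J = 81500 × 0.162 / 1.774×10^-3 = 7.443×10^6 Pa.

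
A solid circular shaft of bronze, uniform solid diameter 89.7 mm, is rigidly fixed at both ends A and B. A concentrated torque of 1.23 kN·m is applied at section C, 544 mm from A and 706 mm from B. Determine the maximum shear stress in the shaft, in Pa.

With uniform GJ and both ends fixed, compatibility θ_AC = θ_CB gives T_A·a = T_B·b, together with T_A + T_B = T₀.
T_A = T₀·b/(a+b) = 1230·706/1250 = 694.7 N·m; T_B = 535.3 N·m.
τ in each portion: τ_AC = 4.90×10^6 Pa, τ_CB = 3.78×10^6 Pa; maximum is in AC.
τ_max = T_AC·r/J = 694.7·0.0449/6.36×10^-6 = 4.902×10^6 Pa.

4.90e6 Pa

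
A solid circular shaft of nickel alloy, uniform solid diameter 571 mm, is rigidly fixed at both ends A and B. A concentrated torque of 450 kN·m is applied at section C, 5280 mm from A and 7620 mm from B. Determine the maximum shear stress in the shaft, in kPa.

7270 kPa

With uniform GJ and both ends fixed, compatibility θ_AC = θ_CB gives T_A·a = T_B·b, together with T_A + T_B = T₀.
T_A = T₀·b/(a+b) = 450000·7620/12900 = 265800 N·m; T_B = 184200 N·m.
τ in each portion: τ_AC = 7.27×10^6 Pa, τ_CB = 5.04×10^6 Pa; maximum is in AC.
τ_max = T_AC·r/J = 265800·0.285/0.0104 = 7.272×10^6 Pa.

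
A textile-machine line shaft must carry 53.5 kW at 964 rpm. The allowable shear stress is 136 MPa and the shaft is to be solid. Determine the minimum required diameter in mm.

ω = 2π·964/60 = 100.9 rad/s, so T = P/ω = 53.5×10³ / 100.9 = 530.0 N·m.
For a solid shaft τ_max = 16T/(πd³), so d = (16T/(π τ_allow))^(1/3) = (16·530.0/(π·1.36×10^8))^(1/3) = 0.02707 m.

27.1 mm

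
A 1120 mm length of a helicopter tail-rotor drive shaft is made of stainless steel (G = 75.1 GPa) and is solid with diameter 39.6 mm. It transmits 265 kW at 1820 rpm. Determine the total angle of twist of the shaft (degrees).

4.92°

ω = 2π·1820/60 = 190.6 rad/s, so T = P/ω = 265×10³ / 190.6 = 1390 N·m.
J = πd⁴/32 = π(0.0396)⁴/32 = 2.414×10^-7 m⁴.
θ = T·L/(G·J) = 1390 × 1.12 / (75.1×10⁹ × 2.414×10^-7) = 0.08589 rad.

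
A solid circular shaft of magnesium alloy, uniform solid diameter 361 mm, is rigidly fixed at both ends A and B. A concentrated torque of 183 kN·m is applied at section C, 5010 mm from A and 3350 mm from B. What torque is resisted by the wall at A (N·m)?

With uniform GJ and both ends fixed, compatibility θ_AC = θ_CB gives T_A·a = T_B·b, together with T_A + T_B = T₀.
T_A = T₀·b/(a+b) = 183000·3350/8360 = 73330 N·m; T_B = 109700 N·m.

73300 N·m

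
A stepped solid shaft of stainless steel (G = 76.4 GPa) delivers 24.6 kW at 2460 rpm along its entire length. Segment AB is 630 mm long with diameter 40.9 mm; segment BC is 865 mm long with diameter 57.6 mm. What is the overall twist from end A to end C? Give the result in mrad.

ω = 2π·2460/60 = 257.6 rad/s, so T = P/ω = 24.6×10³ / 257.6 = 95.49 N·m.
J_AB = π(0.0409)⁴/32 = 2.75×10^-7 m⁴; J_BC = π(0.0576)⁴/32 = 1.08×10^-6 m⁴.
θ = (T/G)·Σ L_i/J_i = (95.49/76.4×10⁹)·(0.630/2.75×10^-7 + 0.865/1.08×10^-6) = 3.867×10^-3 rad.

3.87 mrad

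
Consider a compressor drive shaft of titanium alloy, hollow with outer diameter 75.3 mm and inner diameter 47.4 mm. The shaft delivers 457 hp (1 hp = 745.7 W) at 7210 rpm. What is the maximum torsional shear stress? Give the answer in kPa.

6390 kPa

ω = 2π·7210/60 = 755.0 rad/s, so T = P/ω = 457×745.7 / 755.0 = 451.4 N·m.
J = π(d_o⁴ − d_i⁴)/32 = π(0.0753⁴ − 0.0474⁴)/32 = 2.661×10^-6 m⁴.
τ_max = T·r/J = 451.4 × 0.0376 / 2.661×10^-6 = 6.387×10^6 Pa.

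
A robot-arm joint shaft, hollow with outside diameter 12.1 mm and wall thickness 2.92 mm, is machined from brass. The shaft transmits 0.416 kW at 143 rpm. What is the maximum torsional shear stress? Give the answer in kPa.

ω = 2π·143/60 = 14.97 rad/s, so T = P/ω = 0.416×10³ / 14.97 = 27.78 N·m.
J = π(d_o⁴ − d_i⁴)/32 = π(0.0121⁴ − 0.00626⁴)/32 = 1.954×10^-9 m⁴.
τ_max = T·r/J = 27.78 × 0.00605 / 1.954×10^-9 = 8.603×10^7 Pa.

86000 kPa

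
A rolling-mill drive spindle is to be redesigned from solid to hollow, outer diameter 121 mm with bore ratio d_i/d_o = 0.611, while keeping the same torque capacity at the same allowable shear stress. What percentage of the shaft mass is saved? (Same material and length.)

30.7 %

Equal τ_max and T ⇒ the solid shaft needs d_s³ = d_o³(1−k⁴), so d_s = 121·(1−0.611⁴)^(1/3) = 115.1 mm.
Area ratio A_h/A_s = d_o²(1−k²)/d_s² = (1−k²)/(1−k⁴)^(2/3) = 0.6926.
Mass saving = 1 − 0.6926 = 30.7 %.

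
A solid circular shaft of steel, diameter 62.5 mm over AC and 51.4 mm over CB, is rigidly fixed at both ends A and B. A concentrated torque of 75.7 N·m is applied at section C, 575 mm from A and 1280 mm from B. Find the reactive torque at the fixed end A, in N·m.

Compatibility: T_A·a/J_AC = T_B·b/J_CB with T_A + T_B = T₀.
J_AC = 1.50×10^-6 m⁴, J_CB = 6.85×10^-7 m⁴, so T_A = T₀·(J_AC/a)/((J_AC/a)+(J_CB/b)) = 62.80 N·m, T_B = 12.90 N·m.

62.8 N·m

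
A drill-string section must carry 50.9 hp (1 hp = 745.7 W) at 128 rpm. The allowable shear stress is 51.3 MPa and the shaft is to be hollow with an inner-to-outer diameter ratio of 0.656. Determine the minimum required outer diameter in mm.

70.1 mm

ω = 2π·128/60 = 13.40 rad/s, so T = P/ω = 50.9×745.7 / 13.40 = 2832 N·m.
For a hollow shaft with d_i/d_o = 0.656: τ_max = 16T/(π d_o³ (1−k⁴)), so d_o = [16T/(π τ_allow (1−k⁴))]^(1/3) = [16·2832/(π·5.13×10^7·0.8148)]^(1/3) = 0.07014 m.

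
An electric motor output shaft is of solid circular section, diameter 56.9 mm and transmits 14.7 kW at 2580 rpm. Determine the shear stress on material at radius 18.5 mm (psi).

ω = 2π·2580/60 = 270.2 rad/s, so T = P/ω = 14.7×10³ / 270.2 = 54.41 N·m.
J = πd⁴/32 = π(0.0569)⁴/32 = 1.029×10^-6 m⁴.
Shear stress varies linearly with radius: τ = T·r/J = 54.41 × 0.0185 / 1.029×10^-6 = 9.781×10^5 Pa.

142 psi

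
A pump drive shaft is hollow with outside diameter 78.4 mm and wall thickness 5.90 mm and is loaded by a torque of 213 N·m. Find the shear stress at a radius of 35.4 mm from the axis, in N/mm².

4.24 N/mm²

J = π(d_o⁴ − d_i⁴)/32 = π(0.0784⁴ − 0.0666⁴)/32 = 1.778×10^-6 m⁴.
Shear stress varies linearly with radius: τ = T·r/J = 213.0 × 0.0354 / 1.778×10^-6 = 4.242×10^6 Pa.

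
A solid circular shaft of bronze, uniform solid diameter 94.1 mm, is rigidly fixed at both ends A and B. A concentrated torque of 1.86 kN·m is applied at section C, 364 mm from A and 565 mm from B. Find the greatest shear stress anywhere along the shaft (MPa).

6.91 MPa

With uniform GJ and both ends fixed, compatibility θ_AC = θ_CB gives T_A·a = T_B·b, together with T_A + T_B = T₀.
T_A = T₀·b/(a+b) = 1860·565/929.0 = 1131 N·m; T_B = 728.8 N·m.
τ in each portion: τ_AC = 6.91×10^6 Pa, τ_CB = 4.45×10^6 Pa; maximum is in AC.
τ_max = T_AC·r/J = 1131·0.0470/7.70×10^-6 = 6.914×10^6 Pa.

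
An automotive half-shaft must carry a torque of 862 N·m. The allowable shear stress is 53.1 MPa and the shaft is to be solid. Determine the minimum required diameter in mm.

For a solid shaft τ_max = 16T/(πd³), so d = (16T/(π τ_allow))^(1/3) = (16·862.0/(π·5.31×10^7))^(1/3) = 0.04356 m.

43.6 mm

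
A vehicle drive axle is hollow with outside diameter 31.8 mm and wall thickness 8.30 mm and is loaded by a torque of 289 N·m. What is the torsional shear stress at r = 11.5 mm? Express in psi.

5070 psi

J = π(d_o⁴ − d_i⁴)/32 = π(0.0318⁴ − 0.0152⁴)/32 = 9.515×10^-8 m⁴.
Shear stress varies linearly with radius: τ = T·r/J = 289.0 × 0.0115 / 9.515×10^-8 = 3.493×10^7 Pa.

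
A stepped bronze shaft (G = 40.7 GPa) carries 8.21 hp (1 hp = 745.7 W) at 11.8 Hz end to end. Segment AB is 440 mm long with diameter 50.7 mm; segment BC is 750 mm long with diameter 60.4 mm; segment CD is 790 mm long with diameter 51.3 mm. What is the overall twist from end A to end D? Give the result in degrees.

0.281°

ω = 2π·11.8 = 74.14 rad/s, so T = P/ω = 8.21×745.7 / 74.14 = 82.57 N·m.
J_AB = π(0.0507)⁴/32 = 6.49×10^-7 m⁴; J_BC = π(0.0604)⁴/32 = 1.31×10^-6 m⁴; J_CD = π(0.0513)⁴/32 = 6.80×10^-7 m⁴.
θ = (T/G)·Σ L_i/J_i = (82.57/40.7×10⁹)·(0.440/6.49×10^-7 + 0.750/1.31×10^-6 + 0.790/6.80×10^-7) = 4.898×10^-3 rad.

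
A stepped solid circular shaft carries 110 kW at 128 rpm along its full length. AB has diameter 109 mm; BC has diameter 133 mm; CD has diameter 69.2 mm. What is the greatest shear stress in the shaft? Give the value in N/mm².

ω = 2π·128/60 = 13.40 rad/s, so T = P/ω = 110×10³ / 13.40 = 8206 N·m.
Under the same torque, τ_max = 16T/(πd³) is largest where d is smallest — segment CD (d = 69.2 mm).
τ_max = 16·8206/(π·(0.0692)³) = 1.261×10^8 Pa.

126 N/mm²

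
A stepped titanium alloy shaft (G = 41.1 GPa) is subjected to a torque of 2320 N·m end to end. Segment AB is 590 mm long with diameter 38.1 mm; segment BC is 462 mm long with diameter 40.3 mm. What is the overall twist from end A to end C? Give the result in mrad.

J_AB = π(0.0381)⁴/32 = 2.07×10^-7 m⁴; J_BC = π(0.0403)⁴/32 = 2.59×10^-7 m⁴.
θ = (T/G)·Σ L_i/J_i = (2320/41.1×10⁹)·(0.590/2.07×10^-7 + 0.462/2.59×10^-7) = 0.2617 rad.

262 mrad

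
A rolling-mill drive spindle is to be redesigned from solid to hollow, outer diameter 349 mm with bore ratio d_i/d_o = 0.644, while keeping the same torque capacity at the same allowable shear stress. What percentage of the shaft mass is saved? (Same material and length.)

33.6 %

Equal τ_max and T ⇒ the solid shaft needs d_s³ = d_o³(1−k⁴), so d_s = 349·(1−0.644⁴)^(1/3) = 327.7 mm.
Area ratio A_h/A_s = d_o²(1−k²)/d_s² = (1−k²)/(1−k⁴)^(2/3) = 0.6637.
Mass saving = 1 − 0.6637 = 33.6 %.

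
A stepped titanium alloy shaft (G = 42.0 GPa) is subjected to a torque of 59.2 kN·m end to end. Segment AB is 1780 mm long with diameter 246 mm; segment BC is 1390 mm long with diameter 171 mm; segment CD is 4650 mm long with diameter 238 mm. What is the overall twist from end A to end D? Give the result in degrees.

2.93°

J_AB = π(0.246)⁴/32 = 3.60×10^-4 m⁴; J_BC = π(0.171)⁴/32 = 8.39×10^-5 m⁴; J_CD = π(0.238)⁴/32 = 3.15×10^-4 m⁴.
θ = (T/G)·Σ L_i/J_i = (59200/42.0×10⁹)·(1.78/3.60×10^-4 + 1.39/8.39×10^-5 + 4.65/3.15×10^-4) = 0.05113 rad.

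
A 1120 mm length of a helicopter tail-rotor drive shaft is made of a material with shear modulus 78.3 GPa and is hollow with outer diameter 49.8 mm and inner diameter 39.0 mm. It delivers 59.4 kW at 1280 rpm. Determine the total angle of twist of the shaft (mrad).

ω = 2π·1280/60 = 134.0 rad/s, so T = P/ω = 59.4×10³ / 134.0 = 443.1 N·m.
J = π(d_o⁴ − d_i⁴)/32 = π(0.0498⁴ − 0.0390⁴)/32 = 3.767×10^-7 m⁴.
θ = T·L/(G·J) = 443.1 × 1.12 / (78.3×10⁹ × 3.767×10^-7) = 0.01683 rad.

16.8 mrad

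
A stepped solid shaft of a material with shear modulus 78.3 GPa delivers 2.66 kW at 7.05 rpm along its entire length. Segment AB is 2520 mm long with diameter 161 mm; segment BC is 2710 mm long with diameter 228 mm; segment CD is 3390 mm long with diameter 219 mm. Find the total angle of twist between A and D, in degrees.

0.167°

ω = 2π·7.05/60 = 0.7383 rad/s, so T = P/ω = 2.66×10³ / 0.7383 = 3603 N·m.
J_AB = π(0.161)⁴/32 = 6.60×10^-5 m⁴; J_BC = π(0.228)⁴/32 = 2.65×10^-4 m⁴; J_CD = π(0.219)⁴/32 = 2.26×10^-4 m⁴.
θ = (T/G)·Σ L_i/J_i = (3603/78.3×10⁹)·(2.52/6.60×10^-5 + 2.71/2.65×10^-4 + 3.39/2.26×10^-4) = 2.919×10^-3 rad.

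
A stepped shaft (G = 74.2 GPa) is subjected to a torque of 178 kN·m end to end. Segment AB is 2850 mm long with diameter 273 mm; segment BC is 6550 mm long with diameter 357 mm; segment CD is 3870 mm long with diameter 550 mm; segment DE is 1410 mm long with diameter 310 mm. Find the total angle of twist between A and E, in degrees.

J_AB = π(0.273)⁴/32 = 5.45×10^-4 m⁴; J_BC = π(0.357)⁴/32 = 1.59×10^-3 m⁴; J_CD = π(0.550)⁴/32 = 8.98×10^-3 m⁴; J_DE = π(0.310)⁴/32 = 9.07×10^-4 m⁴.
θ = (T/G)·Σ L_i/J_i = (178000/74.2×10⁹)·(2.85/5.45×10^-4 + 6.55/1.59×10^-3 + 3.87/8.98×10^-3 + 1.41/9.07×10^-4) = 0.02715 rad.

1.56°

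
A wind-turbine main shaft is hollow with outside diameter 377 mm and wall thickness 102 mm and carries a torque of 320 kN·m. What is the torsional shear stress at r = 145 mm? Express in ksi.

3.55 ksi

J = π(d_o⁴ − d_i⁴)/32 = π(0.377⁴ − 0.173⁴)/32 = 1.895×10^-3 m⁴.
Shear stress varies linearly with radius: τ = T·r/J = 320000 × 0.145 / 1.895×10^-3 = 2.448×10^7 Pa.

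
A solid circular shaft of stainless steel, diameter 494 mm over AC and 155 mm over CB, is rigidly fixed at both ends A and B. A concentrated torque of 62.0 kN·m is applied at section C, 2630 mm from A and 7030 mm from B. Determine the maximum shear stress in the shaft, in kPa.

2610 kPa

Compatibility: T_A·a/J_AC = T_B·b/J_CB with T_A + T_B = T₀.
J_AC = 5.85×10^-3 m⁴, J_CB = 5.67×10^-5 m⁴, so T_A = T₀·(J_AC/a)/((J_AC/a)+(J_CB/b)) = 61780 N·m, T_B = 224.0 N·m.
τ in each portion: τ_AC = 2.61×10^6 Pa, τ_CB = 3.06×10^5 Pa; maximum is in AC.
τ_max = T_AC·r/J = 61780·0.247/5.85×10^-3 = 2.610×10^6 Pa.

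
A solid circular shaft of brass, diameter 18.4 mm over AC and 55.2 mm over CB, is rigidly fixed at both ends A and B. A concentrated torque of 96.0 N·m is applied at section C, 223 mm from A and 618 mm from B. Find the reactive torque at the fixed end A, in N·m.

3.18 N·m

Compatibility: T_A·a/J_AC = T_B·b/J_CB with T_A + T_B = T₀.
J_AC = 1.13×10^-8 m⁴, J_CB = 9.11×10^-7 m⁴, so T_A = T₀·(J_AC/a)/((J_AC/a)+(J_CB/b)) = 3.176 N·m, T_B = 92.82 N·m.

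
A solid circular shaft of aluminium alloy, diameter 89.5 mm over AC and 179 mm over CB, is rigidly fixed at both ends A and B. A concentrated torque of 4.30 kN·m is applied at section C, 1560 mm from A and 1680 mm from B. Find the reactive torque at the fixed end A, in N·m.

271 N·m

Compatibility: T_A·a/J_AC = T_B·b/J_CB with T_A + T_B = T₀.
J_AC = 6.30×10^-6 m⁴, J_CB = 1.01×10^-4 m⁴, so T_A = T₀·(J_AC/a)/((J_AC/a)+(J_CB/b)) = 271.2 N·m, T_B = 4029 N·m.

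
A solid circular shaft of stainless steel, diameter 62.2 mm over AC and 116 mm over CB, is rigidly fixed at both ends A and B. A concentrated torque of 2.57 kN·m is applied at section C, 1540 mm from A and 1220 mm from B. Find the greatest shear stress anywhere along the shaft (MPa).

Compatibility: T_A·a/J_AC = T_B·b/J_CB with T_A + T_B = T₀.
J_AC = 1.47×10^-6 m⁴, J_CB = 1.78×10^-5 m⁴, so T_A = T₀·(J_AC/a)/((J_AC/a)+(J_CB/b)) = 158.0 N·m, T_B = 2412 N·m.
τ in each portion: τ_AC = 3.34×10^6 Pa, τ_CB = 7.87×10^6 Pa; maximum is in CB.
τ_max = T_CB·r/J = 2412·0.0580/1.78×10^-5 = 7.870×10^6 Pa.

7.87 MPa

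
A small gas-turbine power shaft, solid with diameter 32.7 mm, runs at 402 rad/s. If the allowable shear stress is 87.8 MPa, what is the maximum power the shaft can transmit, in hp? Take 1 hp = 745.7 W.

J = πd⁴/32 = π(0.0327)⁴/32 = 1.123×10^-7 m⁴.
T_max = τ_allow·J/r = 8.78×10^7 × 1.123×10^-7 / 0.0163 = 602.8 N·m.
ω = 402 rad/s, so P_max = T_max·ω = 2.423×10^5 W.

325 hp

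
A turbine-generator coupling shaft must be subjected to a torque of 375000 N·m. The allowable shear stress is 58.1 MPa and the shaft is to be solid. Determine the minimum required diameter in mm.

320 mm

For a solid shaft τ_max = 16T/(πd³), so d = (16T/(π τ_allow))^(1/3) = (16·375000/(π·5.81×10^7))^(1/3) = 0.3203 m.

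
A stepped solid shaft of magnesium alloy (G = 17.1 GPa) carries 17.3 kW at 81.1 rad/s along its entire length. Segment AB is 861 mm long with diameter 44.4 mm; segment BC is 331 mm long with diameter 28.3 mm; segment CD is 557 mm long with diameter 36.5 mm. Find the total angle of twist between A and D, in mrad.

134 mrad

ω = 81.1 rad/s, so T = P/ω = 17.3×10³ / 81.10 = 213.3 N·m.
J_AB = π(0.0444)⁴/32 = 3.82×10^-7 m⁴; J_BC = π(0.0283)⁴/32 = 6.30×10^-8 m⁴; J_CD = π(0.0365)⁴/32 = 1.74×10^-7 m⁴.
θ = (T/G)·Σ L_i/J_i = (213.3/17.1×10⁹)·(0.861/3.82×10^-7 + 0.331/6.30×10^-8 + 0.557/1.74×10^-7) = 0.1336 rad.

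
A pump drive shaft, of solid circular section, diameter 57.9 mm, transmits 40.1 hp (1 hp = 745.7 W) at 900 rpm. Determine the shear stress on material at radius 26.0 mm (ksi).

1.08 ksi

ω = 2π·900/60 = 94.25 rad/s, so T = P/ω = 40.1×745.7 / 94.25 = 317.3 N·m.
J = πd⁴/32 = π(0.0579)⁴/32 = 1.103×10^-6 m⁴.
Shear stress varies linearly with radius: τ = T·r/J = 317.3 × 0.0260 / 1.103×10^-6 = 7.476×10^6 Pa.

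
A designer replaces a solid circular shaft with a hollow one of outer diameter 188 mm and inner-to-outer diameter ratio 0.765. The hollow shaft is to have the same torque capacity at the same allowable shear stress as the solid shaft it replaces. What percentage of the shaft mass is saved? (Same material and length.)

Equal τ_max and T ⇒ the solid shaft needs d_s³ = d_o³(1−k⁴), so d_s = 188·(1−0.765⁴)^(1/3) = 163.5 mm.
Area ratio A_h/A_s = d_o²(1−k²)/d_s² = (1−k²)/(1−k⁴)^(2/3) = 0.5485.
Mass saving = 1 − 0.5485 = 45.1 %.

45.1 %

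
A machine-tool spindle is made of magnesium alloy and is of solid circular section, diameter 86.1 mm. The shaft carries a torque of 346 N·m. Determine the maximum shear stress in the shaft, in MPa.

2.76 MPa

J = πd⁴/32 = π(0.0861)⁴/32 = 5.395×10^-6 m⁴.
τ_max = T·r/J = 346.0 × 0.0430 / 5.395×10^-6 = 2.761×10^6 Pa.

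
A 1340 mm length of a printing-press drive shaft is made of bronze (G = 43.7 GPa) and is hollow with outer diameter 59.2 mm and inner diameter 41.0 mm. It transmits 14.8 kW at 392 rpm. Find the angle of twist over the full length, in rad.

0.0119 rad

ω = 2π·392/60 = 41.05 rad/s, so T = P/ω = 14.8×10³ / 41.05 = 360.5 N·m.
J = π(d_o⁴ − d_i⁴)/32 = π(0.0592⁴ − 0.0410⁴)/32 = 9.284×10^-7 m⁴.
θ = T·L/(G·J) = 360.5 × 1.34 / (43.7×10⁹ × 9.284×10^-7) = 0.01191 rad.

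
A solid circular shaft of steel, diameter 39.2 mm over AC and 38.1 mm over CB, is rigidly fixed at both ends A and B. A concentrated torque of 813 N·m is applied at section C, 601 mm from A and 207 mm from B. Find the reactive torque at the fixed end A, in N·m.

226 N·m

Compatibility: T_A·a/J_AC = T_B·b/J_CB with T_A + T_B = T₀.
J_AC = 2.32×10^-7 m⁴, J_CB = 2.07×10^-7 m⁴, so T_A = T₀·(J_AC/a)/((J_AC/a)+(J_CB/b)) = 226.4 N·m, T_B = 586.6 N·m.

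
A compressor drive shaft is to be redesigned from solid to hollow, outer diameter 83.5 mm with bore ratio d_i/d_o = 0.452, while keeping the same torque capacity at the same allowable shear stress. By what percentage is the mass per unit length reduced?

Equal τ_max and T ⇒ the solid shaft needs d_s³ = d_o³(1−k⁴), so d_s = 83.5·(1−0.452⁴)^(1/3) = 82.32 mm.
Area ratio A_h/A_s = d_o²(1−k²)/d_s² = (1−k²)/(1−k⁴)^(2/3) = 0.8186.
Mass saving = 1 − 0.8186 = 18.1 %.

18.1 %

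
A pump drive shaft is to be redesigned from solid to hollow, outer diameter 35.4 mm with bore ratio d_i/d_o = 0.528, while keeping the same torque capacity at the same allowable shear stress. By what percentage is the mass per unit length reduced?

23.9 %

Equal τ_max and T ⇒ the solid shaft needs d_s³ = d_o³(1−k⁴), so d_s = 35.4·(1−0.528⁴)^(1/3) = 34.46 mm.
Area ratio A_h/A_s = d_o²(1−k²)/d_s² = (1−k²)/(1−k⁴)^(2/3) = 0.7612.
Mass saving = 1 − 0.7612 = 23.9 %.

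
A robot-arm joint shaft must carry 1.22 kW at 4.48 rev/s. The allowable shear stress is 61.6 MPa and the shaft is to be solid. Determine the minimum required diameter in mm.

15.3 mm

ω = 2π·4.48 = 28.15 rad/s, so T = P/ω = 1.22×10³ / 28.15 = 43.34 N·m.
For a solid shaft τ_max = 16T/(πd³), so d = (16T/(π τ_allow))^(1/3) = (16·43.34/(π·6.16×10^7))^(1/3) = 0.01530 m.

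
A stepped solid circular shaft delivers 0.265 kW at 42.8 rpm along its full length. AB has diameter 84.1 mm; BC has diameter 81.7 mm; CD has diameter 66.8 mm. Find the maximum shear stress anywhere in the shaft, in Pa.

1.01e6 Pa

ω = 2π·42.8/60 = 4.482 rad/s, so T = P/ω = 0.265×10³ / 4.482 = 59.13 N·m.
Under the same torque, τ_max = 16T/(πd³) is largest where d is smallest — segment CD (d = 66.8 mm).
τ_max = 16·59.13/(π·(0.0668)³) = 1.010×10^6 Pa.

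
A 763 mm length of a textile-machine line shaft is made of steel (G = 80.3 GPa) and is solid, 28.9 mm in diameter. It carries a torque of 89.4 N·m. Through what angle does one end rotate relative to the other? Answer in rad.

0.0124 rad

J = πd⁴/32 = π(0.0289)⁴/32 = 6.848×10^-8 m⁴.
θ = T·L/(G·J) = 89.40 × 0.763 / (80.3×10⁹ × 6.848×10^-8) = 0.01240 rad.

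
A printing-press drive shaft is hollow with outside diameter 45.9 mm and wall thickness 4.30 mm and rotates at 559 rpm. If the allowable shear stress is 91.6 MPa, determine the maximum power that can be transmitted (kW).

57.4 kW

J = π(d_o⁴ − d_i⁴)/32 = π(0.0459⁴ − 0.0373⁴)/32 = 2.457×10^-7 m⁴.
T_max = τ_allow·J/r = 9.16×10^7 × 2.457×10^-7 / 0.0229 = 980.8 N·m.
ω = 2π·559/60 = 58.54 rad/s, so P_max = T_max·ω = 5.741×10^4 W.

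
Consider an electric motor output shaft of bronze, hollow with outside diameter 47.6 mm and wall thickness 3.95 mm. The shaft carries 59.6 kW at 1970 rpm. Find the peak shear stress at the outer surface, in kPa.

26400 kPa

ω = 2π·1970/60 = 206.3 rad/s, so T = P/ω = 59.6×10³ / 206.3 = 288.9 N·m.
J = π(d_o⁴ − d_i⁴)/32 = π(0.0476⁴ − 0.0397⁴)/32 = 2.601×10^-7 m⁴.
τ_max = T·r/J = 288.9 × 0.0238 / 2.601×10^-7 = 2.643×10^7 Pa.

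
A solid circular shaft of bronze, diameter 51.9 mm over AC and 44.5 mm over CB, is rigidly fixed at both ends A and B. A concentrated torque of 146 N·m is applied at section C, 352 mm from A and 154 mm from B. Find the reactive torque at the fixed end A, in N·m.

65.3 N·m

Compatibility: T_A·a/J_AC = T_B·b/J_CB with T_A + T_B = T₀.
J_AC = 7.12×10^-7 m⁴, J_CB = 3.85×10^-7 m⁴, so T_A = T₀·(J_AC/a)/((J_AC/a)+(J_CB/b)) = 65.31 N·m, T_B = 80.69 N·m.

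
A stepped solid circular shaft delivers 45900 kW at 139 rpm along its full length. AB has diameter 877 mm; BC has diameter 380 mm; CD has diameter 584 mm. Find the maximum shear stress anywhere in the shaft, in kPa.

293000 kPa

ω = 2π·139/60 = 14.56 rad/s, so T = P/ω = 45900×10³ / 14.56 = 3.153e6 N·m.
Under the same torque, τ_max = 16T/(πd³) is largest where d is smallest — segment BC (d = 380 mm).
τ_max = 16·3.153e6/(π·(0.380)³) = 2.927×10^8 Pa.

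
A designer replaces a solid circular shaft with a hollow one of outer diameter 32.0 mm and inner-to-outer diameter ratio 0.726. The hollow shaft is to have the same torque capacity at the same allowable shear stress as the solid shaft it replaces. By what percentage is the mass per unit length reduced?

41.2 %

Equal τ_max and T ⇒ the solid shaft needs d_s³ = d_o³(1−k⁴), so d_s = 32.0·(1−0.726⁴)^(1/3) = 28.71 mm.
Area ratio A_h/A_s = d_o²(1−k²)/d_s² = (1−k²)/(1−k⁴)^(2/3) = 0.5875.
Mass saving = 1 − 0.5875 = 41.2 %.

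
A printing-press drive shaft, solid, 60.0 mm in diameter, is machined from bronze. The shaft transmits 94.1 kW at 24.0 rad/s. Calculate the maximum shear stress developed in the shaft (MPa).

ω = 24.0 rad/s, so T = P/ω = 94.1×10³ / 24.00 = 3921 N·m.
J = πd⁴/32 = π(0.0600)⁴/32 = 1.272×10^-6 m⁴.
τ_max = T·r/J = 3921 × 0.0300 / 1.272×10^-6 = 9.245×10^7 Pa.

92.4 MPa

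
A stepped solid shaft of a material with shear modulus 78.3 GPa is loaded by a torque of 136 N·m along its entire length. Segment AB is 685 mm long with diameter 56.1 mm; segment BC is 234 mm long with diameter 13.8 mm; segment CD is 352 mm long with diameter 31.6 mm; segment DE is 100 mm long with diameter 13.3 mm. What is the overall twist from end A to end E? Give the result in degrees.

J_AB = π(0.0561)⁴/32 = 9.72×10^-7 m⁴; J_BC = π(0.0138)⁴/32 = 3.56×10^-9 m⁴; J_CD = π(0.0316)⁴/32 = 9.79×10^-8 m⁴; J_DE = π(0.0133)⁴/32 = 3.07×10^-9 m⁴.
θ = (T/G)·Σ L_i/J_i = (136.0/78.3×10⁹)·(0.685/9.72×10^-7 + 0.234/3.56×10^-9 + 0.352/9.79×10^-8 + 0.100/3.07×10^-9) = 0.1782 rad.

10.2°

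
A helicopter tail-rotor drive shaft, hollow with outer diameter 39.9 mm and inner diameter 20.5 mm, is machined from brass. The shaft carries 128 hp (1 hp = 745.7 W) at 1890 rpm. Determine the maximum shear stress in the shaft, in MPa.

41.6 MPa

ω = 2π·1890/60 = 197.9 rad/s, so T = P/ω = 128×745.7 / 197.9 = 482.3 N·m.
J = π(d_o⁴ − d_i⁴)/32 = π(0.0399⁴ − 0.0205⁴)/32 = 2.315×10^-7 m⁴.
τ_max = T·r/J = 482.3 × 0.0199 / 2.315×10^-7 = 4.156×10^7 Pa.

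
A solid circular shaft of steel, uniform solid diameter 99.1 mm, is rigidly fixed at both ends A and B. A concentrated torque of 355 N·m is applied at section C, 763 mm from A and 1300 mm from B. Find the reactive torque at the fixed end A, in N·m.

With uniform GJ and both ends fixed, compatibility θ_AC = θ_CB gives T_A·a = T_B·b, together with T_A + T_B = T₀.
T_A = T₀·b/(a+b) = 355.0·1300/2063 = 223.7 N·m; T_B = 131.3 N·m.

224 N·m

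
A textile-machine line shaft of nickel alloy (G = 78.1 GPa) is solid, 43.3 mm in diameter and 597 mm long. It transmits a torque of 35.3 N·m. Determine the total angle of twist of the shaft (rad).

7.82e-4 rad

J = πd⁴/32 = π(0.0433)⁴/32 = 3.451×10^-7 m⁴.
θ = T·L/(G·J) = 35.30 × 0.597 / (78.1×10⁹ × 3.451×10^-7) = 7.819×10^-4 rad.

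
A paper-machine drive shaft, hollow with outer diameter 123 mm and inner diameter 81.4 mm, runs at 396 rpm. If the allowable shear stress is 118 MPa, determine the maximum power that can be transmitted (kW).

J = π(d_o⁴ − d_i⁴)/32 = π(0.123⁴ − 0.0814⁴)/32 = 1.816×10^-5 m⁴.
T_max = τ_allow·J/r = 1.18×10^8 × 1.816×10^-5 / 0.0615 = 34840 N·m.
ω = 2π·396/60 = 41.47 rad/s, so P_max = T_max·ω = 1.445×10^6 W.

1440 kW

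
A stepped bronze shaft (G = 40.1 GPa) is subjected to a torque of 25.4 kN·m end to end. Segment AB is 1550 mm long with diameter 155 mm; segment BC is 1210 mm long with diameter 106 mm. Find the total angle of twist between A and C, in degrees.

J_AB = π(0.155)⁴/32 = 5.67×10^-5 m⁴; J_BC = π(0.106)⁴/32 = 1.24×10^-5 m⁴.
θ = (T/G)·Σ L_i/J_i = (25400/40.1×10⁹)·(1.55/5.67×10^-5 + 1.21/1.24×10^-5) = 0.07916 rad.

4.54°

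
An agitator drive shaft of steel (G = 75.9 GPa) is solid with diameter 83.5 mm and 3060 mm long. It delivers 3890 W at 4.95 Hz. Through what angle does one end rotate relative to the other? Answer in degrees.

ω = 2π·4.95 = 31.10 rad/s, so T = P/ω = 3890 / 31.10 = 125.1 N·m.
J = πd⁴/32 = π(0.0835)⁴/32 = 4.772×10^-6 m⁴.
θ = T·L/(G·J) = 125.1 × 3.06 / (75.9×10⁹ × 4.772×10^-6) = 1.057×10^-3 rad.

0.0605°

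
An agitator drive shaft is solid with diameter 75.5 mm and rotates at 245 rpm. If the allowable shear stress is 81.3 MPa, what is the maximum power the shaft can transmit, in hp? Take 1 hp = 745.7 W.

J = πd⁴/32 = π(0.0755)⁴/32 = 3.190×10^-6 m⁴.
T_max = τ_allow·J/r = 8.13×10^7 × 3.190×10^-6 / 0.0377 = 6870 N·m.
ω = 2π·245/60 = 25.66 rad/s, so P_max = T_max·ω = 1.763×10^5 W.

236 hp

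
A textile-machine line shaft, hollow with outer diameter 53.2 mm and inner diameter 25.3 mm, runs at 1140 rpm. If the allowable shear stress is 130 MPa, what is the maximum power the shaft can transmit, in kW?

J = π(d_o⁴ − d_i⁴)/32 = π(0.0532⁴ − 0.0253⁴)/32 = 7.462×10^-7 m⁴.
T_max = τ_allow·J/r = 1.30×10^8 × 7.462×10^-7 / 0.0266 = 3647 N·m.
ω = 2π·1140/60 = 119.4 rad/s, so P_max = T_max·ω = 4.354×10^5 W.

435 kW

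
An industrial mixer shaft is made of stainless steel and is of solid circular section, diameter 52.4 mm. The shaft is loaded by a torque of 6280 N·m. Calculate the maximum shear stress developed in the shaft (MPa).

222 MPa

J = πd⁴/32 = π(0.0524)⁴/32 = 7.402×10^-7 m⁴.
τ_max = T·r/J = 6280 × 0.0262 / 7.402×10^-7 = 2.223×10^8 Pa.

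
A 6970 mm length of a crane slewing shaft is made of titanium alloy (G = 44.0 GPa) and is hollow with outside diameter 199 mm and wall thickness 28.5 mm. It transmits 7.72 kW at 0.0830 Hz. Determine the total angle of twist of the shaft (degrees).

1.18°

ω = 2π·0.0830 = 0.5215 rad/s, so T = P/ω = 7.72×10³ / 0.5215 = 14800 N·m.
J = π(d_o⁴ − d_i⁴)/32 = π(0.199⁴ − 0.142⁴)/32 = 1.140×10^-4 m⁴.
θ = T·L/(G·J) = 14800 × 6.97 / (44.0×10⁹ × 1.140×10^-4) = 0.02056 rad.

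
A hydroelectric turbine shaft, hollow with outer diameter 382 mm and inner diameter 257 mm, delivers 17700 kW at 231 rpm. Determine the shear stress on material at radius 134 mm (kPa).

ω = 2π·231/60 = 24.19 rad/s, so T = P/ω = 17700×10³ / 24.19 = 731700 N·m.
J = π(d_o⁴ − d_i⁴)/32 = π(0.382⁴ − 0.257⁴)/32 = 1.662×10^-3 m⁴.
Shear stress varies linearly with radius: τ = T·r/J = 731700 × 0.134 / 1.662×10^-3 = 5.899×10^7 Pa.

59000 kPa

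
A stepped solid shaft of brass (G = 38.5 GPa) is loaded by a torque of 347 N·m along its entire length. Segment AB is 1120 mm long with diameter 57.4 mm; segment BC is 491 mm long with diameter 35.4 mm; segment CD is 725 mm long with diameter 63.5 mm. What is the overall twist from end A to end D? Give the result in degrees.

2.42°

J_AB = π(0.0574)⁴/32 = 1.07×10^-6 m⁴; J_BC = π(0.0354)⁴/32 = 1.54×10^-7 m⁴; J_CD = π(0.0635)⁴/32 = 1.60×10^-6 m⁴.
θ = (T/G)·Σ L_i/J_i = (347.0/38.5×10⁹)·(1.12/1.07×10^-6 + 0.491/1.54×10^-7 + 0.725/1.60×10^-6) = 0.04227 rad.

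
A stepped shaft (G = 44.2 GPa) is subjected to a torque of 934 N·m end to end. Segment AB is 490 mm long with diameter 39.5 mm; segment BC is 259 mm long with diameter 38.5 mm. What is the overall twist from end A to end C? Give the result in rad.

J_AB = π(0.0395)⁴/32 = 2.39×10^-7 m⁴; J_BC = π(0.0385)⁴/32 = 2.16×10^-7 m⁴.
θ = (T/G)·Σ L_i/J_i = (934.0/44.2×10⁹)·(0.490/2.39×10^-7 + 0.259/2.16×10^-7) = 0.06870 rad.

0.0687 rad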